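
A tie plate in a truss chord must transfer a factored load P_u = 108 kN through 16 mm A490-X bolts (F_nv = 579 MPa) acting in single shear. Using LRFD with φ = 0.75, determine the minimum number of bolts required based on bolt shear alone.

2 bolts

A_b = π·16²/4 = 201.1 mm².
Per-bolt design strength φR_n = 0.75 × 579 × 201.1 × 1 / 1000 = 87.31 kN.
n ≥ 108 / 87.31 = 1.237 → use 2 bolts.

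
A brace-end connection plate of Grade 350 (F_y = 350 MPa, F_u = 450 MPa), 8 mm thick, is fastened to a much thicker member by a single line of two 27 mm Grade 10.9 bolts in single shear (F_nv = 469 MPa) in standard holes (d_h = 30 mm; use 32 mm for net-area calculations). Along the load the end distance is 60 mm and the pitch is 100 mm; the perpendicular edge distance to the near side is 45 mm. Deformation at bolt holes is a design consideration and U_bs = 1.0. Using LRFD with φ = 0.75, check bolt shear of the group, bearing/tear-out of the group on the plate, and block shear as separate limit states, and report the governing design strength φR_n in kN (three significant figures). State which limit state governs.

Bolt shear: A_b = π·27²/4 = 572.6 mm²; R_n = 469 × 572.6 × 2 × 1 / 1000 = 537.1 kN → 0.75 × 537.1 = 403 kN.
Bearing: edge l_c = 45, r_n = 194.4 kN; interior l_c = 70, r_n = 233.3 kN; R_n = 194.4 + 1·233.3 = 427.7 kN → 321 kN.
Block shear: A_gv = 1280, A_nv = 896, A_nt = 232 mm²; R_n = min(0.6F_uA_nv, 0.6F_yA_gv) + U_bs·F_u·A_nt = 346.3 kN → 260 kN.
Block shear governs: 260 kN.

260 kN (block shear governs)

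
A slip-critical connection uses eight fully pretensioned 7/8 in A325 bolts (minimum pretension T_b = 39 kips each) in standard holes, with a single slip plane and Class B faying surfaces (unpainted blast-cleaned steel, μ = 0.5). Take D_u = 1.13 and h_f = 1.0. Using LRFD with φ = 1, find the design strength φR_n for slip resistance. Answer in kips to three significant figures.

176 kips

R_n = μ · D_u · h_f · T_b · n_s · n_b = 0.5 × 1.13 × 1.0 × 39 × 1 × 8 = 176.3 kips.
Design strength φR_n = 1 × 176.3 = 176 kips.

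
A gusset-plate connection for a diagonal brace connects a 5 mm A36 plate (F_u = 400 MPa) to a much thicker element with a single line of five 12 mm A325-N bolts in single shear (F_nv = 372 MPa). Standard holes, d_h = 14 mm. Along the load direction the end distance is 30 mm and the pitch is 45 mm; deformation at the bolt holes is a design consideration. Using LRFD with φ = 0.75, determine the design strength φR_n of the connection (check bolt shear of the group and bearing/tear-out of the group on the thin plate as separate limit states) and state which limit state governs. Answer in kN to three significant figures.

158 kN (bolt shear governs)

Bolt shear: A_b = π·12²/4 = 113.1 mm²; R_n = 372 × 113.1 × 5 × 1 / 1000 = 210.4 kN → 0.75 × 210.4 = 158 kN.
Bearing (1.2 l_c t F_u ≤ 2.4 d t F_u): upper limit = 2.4·12·5·400 / 1000 = 57.6 kN.
  Edge l_c = 30 − 14/2 = 23 → r_n = 55.2 kN; interior l_c = 45 − 14 = 31 → r_n = 57.6 kN.
  R_n,bearing = 1·55.2 + 4·57.6 = 285.6 kN → 0.75 × 285.6 = 214 kN.
Bolt shear governs: 158 kN.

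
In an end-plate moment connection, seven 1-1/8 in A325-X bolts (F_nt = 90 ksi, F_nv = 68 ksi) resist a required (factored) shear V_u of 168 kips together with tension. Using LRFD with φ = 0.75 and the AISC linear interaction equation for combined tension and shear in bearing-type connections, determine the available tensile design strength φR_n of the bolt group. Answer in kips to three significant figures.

A_b = π·1.125²/4 = 0.994 in²; f_rv = 168 / (7 × 0.994) = 24.14 ksi.
F'_nt = 1.3 F_nt − (F_nt / φF_nv) f_rv = 1.3·90 − (90/(0.75·68))·24.14 = 74.39 ksi, capped at F_nt → F'_nt = 74.39 ksi.
R_n = F'_nt · A_b · n = 74.39 × 0.994 × 7 = 517.6 kips.
Design strength φR_n = 0.75 × 517.6 = 388 kips.

388 kips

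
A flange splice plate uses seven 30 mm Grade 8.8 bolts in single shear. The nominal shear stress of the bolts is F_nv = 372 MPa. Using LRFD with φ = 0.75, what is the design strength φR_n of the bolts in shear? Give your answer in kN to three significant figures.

1380 kN

A_b = π × 30² / 4 = 706.9 mm².
R_n = F_nv · A_b · n · n_s = 372 × 706.9 × 7 × 1 / 1000 = 1841 kN.
Design strength φR_n = 0.75 × 1841 = 1380 kN.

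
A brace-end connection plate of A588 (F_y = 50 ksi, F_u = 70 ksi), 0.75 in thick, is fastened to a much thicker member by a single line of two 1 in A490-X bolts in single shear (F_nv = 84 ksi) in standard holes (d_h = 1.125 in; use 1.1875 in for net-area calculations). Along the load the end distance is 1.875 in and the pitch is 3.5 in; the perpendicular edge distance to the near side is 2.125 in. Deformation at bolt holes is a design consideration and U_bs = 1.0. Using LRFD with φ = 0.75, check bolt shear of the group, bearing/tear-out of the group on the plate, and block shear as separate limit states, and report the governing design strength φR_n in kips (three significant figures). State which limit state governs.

99 kips (bolt shear governs)

Bolt shear: A_b = π·1²/4 = 0.7854 in²; R_n = 84 × 0.7854 × 2 × 1 = 131.9 kips → 0.75 × 131.9 = 99 kips.
Bearing: edge l_c = 1.312, r_n = 82.69 kips; interior l_c = 2.375, r_n = 126 kips; R_n = 82.69 + 1·126 = 208.7 kips → 157 kips.
Block shear: A_gv = 4.031, A_nv = 2.695, A_nt = 1.148 in²; R_n = min(0.6F_uA_nv, 0.6F_yA_gv) + U_bs·F_u·A_nt = 193.6 kips → 145 kips.
Bolt shear governs: 99 kips.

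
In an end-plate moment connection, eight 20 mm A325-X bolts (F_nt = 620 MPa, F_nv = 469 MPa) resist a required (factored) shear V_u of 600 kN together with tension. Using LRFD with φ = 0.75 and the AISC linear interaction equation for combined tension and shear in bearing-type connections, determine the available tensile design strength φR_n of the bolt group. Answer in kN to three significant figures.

726 kN

A_b = π·20²/4 = 314.2 mm²; f_rv = 600 × 1000 / (8 × 314.2) = 238.7 MPa.
F'_nt = 1.3 F_nt − (F_nt / φF_nv) f_rv = 1.3·620 − (620/(0.75·469))·238.7 = 385.2 MPa, capped at F_nt → F'_nt = 385.2 MPa.
R_n = F'_nt · A_b · n = 385.2 × 314.2 × 8 / 1000 = 968.1 kN.
Design strength φR_n = 0.75 × 968.1 = 726 kN.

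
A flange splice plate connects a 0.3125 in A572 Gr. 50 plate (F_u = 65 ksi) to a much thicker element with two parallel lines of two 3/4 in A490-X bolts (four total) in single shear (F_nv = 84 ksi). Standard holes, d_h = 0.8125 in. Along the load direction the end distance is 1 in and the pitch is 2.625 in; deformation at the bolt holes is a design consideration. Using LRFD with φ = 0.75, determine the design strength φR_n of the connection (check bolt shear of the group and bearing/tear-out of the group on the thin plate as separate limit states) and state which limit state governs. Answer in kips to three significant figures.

76.6 kips (bearing governs)

Bolt shear: A_b = π·0.75²/4 = 0.4418 in²; R_n = 84 × 0.4418 × 4 × 1 = 148.4 kips → 0.75 × 148.4 = 111 kips.
Bearing (1.2 l_c t F_u ≤ 2.4 d t F_u): upper limit = 2.4·0.75·0.3125·65 = 36.56 kips.
  Edge l_c = 1 − 0.8125/2 = 0.5938 → r_n = 14.47 kips; interior l_c = 2.625 − 0.8125 = 1.812 → r_n = 36.56 kips.
  R_n,bearing = 2·14.47 + 2·36.56 = 102.1 kips → 0.75 × 102.1 = 76.6 kips.
Bearing governs: 76.6 kips.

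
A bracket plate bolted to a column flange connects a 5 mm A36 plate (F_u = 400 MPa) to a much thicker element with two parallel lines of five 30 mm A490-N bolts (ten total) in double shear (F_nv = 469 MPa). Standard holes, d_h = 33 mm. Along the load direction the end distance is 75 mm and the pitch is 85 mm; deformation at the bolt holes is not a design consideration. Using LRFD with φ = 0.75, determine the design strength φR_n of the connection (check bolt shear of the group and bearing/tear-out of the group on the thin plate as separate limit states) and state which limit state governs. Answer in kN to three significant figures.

Bolt shear: A_b = π·30²/4 = 706.9 mm²; R_n = 469 × 706.9 × 10 × 2 / 1000 = 6630 kN → 0.75 × 6630 = 4970 kN.
Bearing (1.5 l_c t F_u ≤ 3.0 d t F_u): upper limit = 3.0·30·5·400 / 1000 = 180 kN.
  Edge l_c = 75 − 33/2 = 58.5 → r_n = 175.5 kN; interior l_c = 85 − 33 = 52 → r_n = 156 kN.
  R_n,bearing = 2·175.5 + 8·156 = 1599 kN → 0.75 × 1599 = 1200 kN.
Bearing governs: 1200 kN.

1200 kN (bearing governs)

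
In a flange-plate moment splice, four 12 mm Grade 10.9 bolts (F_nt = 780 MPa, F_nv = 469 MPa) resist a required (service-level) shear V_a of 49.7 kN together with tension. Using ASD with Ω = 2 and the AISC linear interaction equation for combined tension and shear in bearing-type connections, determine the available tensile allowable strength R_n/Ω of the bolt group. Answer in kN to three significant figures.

147 kN

A_b = π·12²/4 = 113.1 mm²; f_rv = 49.7 × 1000 / (4 × 113.1) = 109.9 MPa.
F'_nt = 1.3 F_nt − (Ω F_nt / F_nv) f_rv = 1.3·780 − (2·780/469)·109.9 = 648.6 MPa, capped at F_nt → F'_nt = 648.6 MPa.
R_n = F'_nt · A_b · n = 648.6 × 113.1 × 4 / 1000 = 293.4 kN.
Allowable strength R_n/Ω = 293.4 / 2 = 147 kN.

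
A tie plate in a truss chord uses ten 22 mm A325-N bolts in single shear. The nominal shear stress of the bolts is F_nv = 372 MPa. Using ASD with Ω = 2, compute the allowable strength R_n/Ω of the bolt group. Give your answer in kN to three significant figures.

A_b = π × 22² / 4 = 380.1 mm².
R_n = F_nv · A_b · n · n_s = 372 × 380.1 × 10 × 1 / 1000 = 1414 kN.
Allowable strength R_n/Ω = 1414 / 2 = 707 kN.

707 kN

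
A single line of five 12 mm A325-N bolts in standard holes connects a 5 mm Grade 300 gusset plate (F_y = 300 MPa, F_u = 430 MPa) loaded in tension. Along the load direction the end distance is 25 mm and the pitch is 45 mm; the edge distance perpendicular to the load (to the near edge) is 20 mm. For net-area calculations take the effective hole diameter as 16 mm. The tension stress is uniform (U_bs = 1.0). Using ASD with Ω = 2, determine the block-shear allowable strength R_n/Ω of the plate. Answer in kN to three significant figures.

Shear plane L_v = 25 + 4·45 = 205 mm; A_gv = 205 × 5 = 1025 mm².
A_nv = (205 − 4.5·16) × 5 = 665 mm².
A_nt = (20 − 0.5·16) × 5 = 60 mm².
0.6 F_u A_nv = 171.6 kN; 0.6 F_y A_gv = 184.5 kN → shear rupture governs the shear term.
R_n = 171.6 + 1.0 × 430 × 60 / 1000 = 197.4 kN.
Allowable strength R_n/Ω = 197.4 / 2 = 98.7 kN.

98.7 kN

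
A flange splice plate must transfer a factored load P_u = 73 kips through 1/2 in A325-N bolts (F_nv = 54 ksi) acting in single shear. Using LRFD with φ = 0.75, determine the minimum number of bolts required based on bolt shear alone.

A_b = π·0.5²/4 = 0.1963 in².
Per-bolt design strength φR_n = 0.75 × 54 × 0.1963 × 1 = 7.952 kips.
n ≥ 73 / 7.952 = 9.18 → use 10 bolts.

10 bolts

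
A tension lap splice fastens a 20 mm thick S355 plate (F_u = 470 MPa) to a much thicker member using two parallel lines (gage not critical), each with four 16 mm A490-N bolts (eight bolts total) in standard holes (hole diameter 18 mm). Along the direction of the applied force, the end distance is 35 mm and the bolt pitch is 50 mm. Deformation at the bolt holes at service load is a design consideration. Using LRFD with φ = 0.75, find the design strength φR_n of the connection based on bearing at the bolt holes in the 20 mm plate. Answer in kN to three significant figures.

2060 kN

Per bolt r_n = 1.2 l_c t F_u ≤ 2.4 d t F_u; upper limit = 2.4 × 16 × 20 × 470 / 1000 = 361 kN.
Edge bolt: l_c = 35 − 18/2 = 26 mm → 1.2 × 26 × 20 × 470 / 1000 = 293.3 → r_n = 293.3 kN.
Interior bolts: l_c = 50 − 18 = 32 mm → 1.2 × 32 × 20 × 470 / 1000 = 361 → r_n = 361 kN.
R_n = 2 × 293.3 + 6 × 361 = 2752 kN.
Design strength φR_n = 0.75 × 2752 = 2060 kN.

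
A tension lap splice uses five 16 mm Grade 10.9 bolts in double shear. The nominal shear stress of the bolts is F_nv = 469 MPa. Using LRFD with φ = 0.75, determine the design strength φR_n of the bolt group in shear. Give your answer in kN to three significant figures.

A_b = π × 16² / 4 = 201.1 mm².
R_n = F_nv · A_b · n · n_s = 469 × 201.1 × 5 × 2 / 1000 = 943 kN.
Design strength φR_n = 0.75 × 943 = 707 kN.

707 kN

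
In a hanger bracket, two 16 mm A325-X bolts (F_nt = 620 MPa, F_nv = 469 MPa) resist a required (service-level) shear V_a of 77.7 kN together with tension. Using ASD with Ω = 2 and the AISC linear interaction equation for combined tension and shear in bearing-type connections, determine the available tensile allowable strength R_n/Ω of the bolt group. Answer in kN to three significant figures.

A_b = π·16²/4 = 201.1 mm²; f_rv = 77.7 × 1000 / (2 × 201.1) = 193.2 MPa.
F'_nt = 1.3 F_nt − (Ω F_nt / F_nv) f_rv = 1.3·620 − (2·620/469)·193.2 = 295.1 MPa, capped at F_nt → F'_nt = 295.1 MPa.
R_n = F'_nt · A_b · n = 295.1 × 201.1 × 2 / 1000 = 118.7 kN.
Allowable strength R_n/Ω = 118.7 / 2 = 59.3 kN.

59.3 kN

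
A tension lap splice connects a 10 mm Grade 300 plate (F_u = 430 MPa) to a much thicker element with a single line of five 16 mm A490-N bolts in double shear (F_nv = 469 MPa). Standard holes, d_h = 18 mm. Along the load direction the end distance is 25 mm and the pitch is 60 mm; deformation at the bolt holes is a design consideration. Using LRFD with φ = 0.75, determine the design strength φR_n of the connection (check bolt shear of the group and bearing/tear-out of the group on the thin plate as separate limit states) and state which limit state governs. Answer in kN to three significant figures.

Bolt shear: A_b = π·16²/4 = 201.1 mm²; R_n = 469 × 201.1 × 5 × 2 / 1000 = 943 kN → 0.75 × 943 = 707 kN.
Bearing (1.2 l_c t F_u ≤ 2.4 d t F_u): upper limit = 2.4·16·10·430 / 1000 = 165.1 kN.
  Edge l_c = 25 − 18/2 = 16 → r_n = 82.56 kN; interior l_c = 60 − 18 = 42 → r_n = 165.1 kN.
  R_n,bearing = 1·82.56 + 4·165.1 = 743 kN → 0.75 × 743 = 557 kN.
Bearing governs: 557 kN.

557 kN (bearing governs)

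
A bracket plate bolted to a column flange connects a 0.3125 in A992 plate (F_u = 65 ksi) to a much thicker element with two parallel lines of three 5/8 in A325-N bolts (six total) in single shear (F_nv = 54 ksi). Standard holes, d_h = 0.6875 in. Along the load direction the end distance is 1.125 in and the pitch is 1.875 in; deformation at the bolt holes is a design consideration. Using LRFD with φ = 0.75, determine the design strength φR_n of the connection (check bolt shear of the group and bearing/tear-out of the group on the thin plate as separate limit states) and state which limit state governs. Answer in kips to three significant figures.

Bolt shear: A_b = π·0.625²/4 = 0.3068 in²; R_n = 54 × 0.3068 × 6 × 1 = 99.4 kips → 0.75 × 99.4 = 74.6 kips.
Bearing (1.2 l_c t F_u ≤ 2.4 d t F_u): upper limit = 2.4·0.625·0.3125·65 = 30.47 kips.
  Edge l_c = 1.125 − 0.6875/2 = 0.7812 → r_n = 19.04 kips; interior l_c = 1.875 − 0.6875 = 1.188 → r_n = 28.95 kips.
  R_n,bearing = 2·19.04 + 4·28.95 = 153.9 kips → 0.75 × 153.9 = 115 kips.
Bolt shear governs: 74.6 kips.

74.6 kips (bolt shear governs)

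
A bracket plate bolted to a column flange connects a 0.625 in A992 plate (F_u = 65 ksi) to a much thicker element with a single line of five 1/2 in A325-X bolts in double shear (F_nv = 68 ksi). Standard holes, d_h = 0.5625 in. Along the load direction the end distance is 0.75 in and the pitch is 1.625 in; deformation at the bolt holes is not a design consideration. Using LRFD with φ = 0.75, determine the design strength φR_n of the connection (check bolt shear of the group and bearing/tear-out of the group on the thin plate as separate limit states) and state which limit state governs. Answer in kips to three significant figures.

100 kips (bolt shear governs)

Bolt shear: A_b = π·0.5²/4 = 0.1963 in²; R_n = 68 × 0.1963 × 5 × 2 = 133.5 kips → 0.75 × 133.5 = 100 kips.
Bearing (1.5 l_c t F_u ≤ 3.0 d t F_u): upper limit = 3.0·0.5·0.625·65 = 60.94 kips.
  Edge l_c = 0.75 − 0.5625/2 = 0.4688 → r_n = 28.56 kips; interior l_c = 1.625 − 0.5625 = 1.062 → r_n = 60.94 kips.
  R_n,bearing = 1·28.56 + 4·60.94 = 272.3 kips → 0.75 × 272.3 = 204 kips.
Bolt shear governs: 100 kips.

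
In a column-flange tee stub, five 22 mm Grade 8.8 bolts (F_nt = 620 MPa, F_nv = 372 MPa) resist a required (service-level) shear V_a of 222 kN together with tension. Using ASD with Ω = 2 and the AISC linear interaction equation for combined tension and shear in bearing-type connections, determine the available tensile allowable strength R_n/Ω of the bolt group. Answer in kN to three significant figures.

A_b = π·22²/4 = 380.1 mm²; f_rv = 222 × 1000 / (5 × 380.1) = 116.8 MPa.
F'_nt = 1.3 F_nt − (Ω F_nt / F_nv) f_rv = 1.3·620 − (2·620/372)·116.8 = 416.7 MPa, capped at F_nt → F'_nt = 416.7 MPa.
R_n = F'_nt · A_b · n = 416.7 × 380.1 × 5 / 1000 = 791.9 kN.
Allowable strength R_n/Ω = 791.9 / 2 = 396 kN.

396 kN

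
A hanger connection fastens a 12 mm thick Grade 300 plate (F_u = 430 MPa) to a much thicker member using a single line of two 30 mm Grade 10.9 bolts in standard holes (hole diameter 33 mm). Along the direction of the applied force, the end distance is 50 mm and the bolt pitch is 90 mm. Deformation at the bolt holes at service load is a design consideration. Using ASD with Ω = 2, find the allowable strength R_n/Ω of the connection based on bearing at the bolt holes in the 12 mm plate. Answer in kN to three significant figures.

Per bolt r_n = 1.2 l_c t F_u ≤ 2.4 d t F_u; upper limit = 2.4 × 30 × 12 × 430 / 1000 = 371.5 kN.
Edge bolt: l_c = 50 − 33/2 = 33.5 mm → 1.2 × 33.5 × 12 × 430 / 1000 = 207.4 → r_n = 207.4 kN.
Interior bolts: l_c = 90 − 33 = 57 mm → 1.2 × 57 × 12 × 430 / 1000 = 352.9 → r_n = 352.9 kN.
R_n = 1 × 207.4 + 1 × 352.9 = 560.4 kN.
Allowable strength R_n/Ω = 560.4 / 2 = 280 kN.

280 kN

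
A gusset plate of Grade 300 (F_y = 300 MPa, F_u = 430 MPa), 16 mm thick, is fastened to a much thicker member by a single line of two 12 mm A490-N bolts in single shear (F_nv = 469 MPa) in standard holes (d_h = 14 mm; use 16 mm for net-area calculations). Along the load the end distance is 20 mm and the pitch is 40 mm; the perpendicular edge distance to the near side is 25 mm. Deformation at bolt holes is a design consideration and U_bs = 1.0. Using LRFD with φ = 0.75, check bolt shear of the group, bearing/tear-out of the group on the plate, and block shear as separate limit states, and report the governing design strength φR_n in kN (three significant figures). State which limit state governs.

79.6 kN (bolt shear governs)

Bolt shear: A_b = π·12²/4 = 113.1 mm²; R_n = 469 × 113.1 × 2 × 1 / 1000 = 106.1 kN → 0.75 × 106.1 = 79.6 kN.
Bearing: edge l_c = 13, r_n = 107.3 kN; interior l_c = 26, r_n = 198.1 kN; R_n = 107.3 + 1·198.1 = 305.5 kN → 229 kN.
Block shear: A_gv = 960, A_nv = 576, A_nt = 272 mm²; R_n = min(0.6F_uA_nv, 0.6F_yA_gv) + U_bs·F_u·A_nt = 265.6 kN → 199 kN.
Bolt shear governs: 79.6 kN.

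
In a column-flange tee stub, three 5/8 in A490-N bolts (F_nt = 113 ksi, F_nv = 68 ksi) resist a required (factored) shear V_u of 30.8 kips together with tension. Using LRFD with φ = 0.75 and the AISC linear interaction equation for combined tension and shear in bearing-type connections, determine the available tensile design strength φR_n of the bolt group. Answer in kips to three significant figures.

A_b = π·0.625²/4 = 0.3068 in²; f_rv = 30.8 / (3 × 0.3068) = 33.46 ksi.
F'_nt = 1.3 F_nt − (F_nt / φF_nv) f_rv = 1.3·113 − (113/(0.75·68))·33.46 = 72.75 ksi, capped at F_nt → F'_nt = 72.75 ksi.
R_n = F'_nt · A_b · n = 72.75 × 0.3068 × 3 = 66.96 kips.
Design strength φR_n = 0.75 × 66.96 = 50.2 kips.

50.2 kips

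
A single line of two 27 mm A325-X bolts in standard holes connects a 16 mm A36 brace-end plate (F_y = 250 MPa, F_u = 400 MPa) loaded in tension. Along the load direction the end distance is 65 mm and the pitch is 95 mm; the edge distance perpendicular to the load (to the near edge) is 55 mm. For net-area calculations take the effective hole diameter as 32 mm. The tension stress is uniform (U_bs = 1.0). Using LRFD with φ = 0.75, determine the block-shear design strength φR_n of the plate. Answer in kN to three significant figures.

475 kN

Shear plane L_v = 65 + 1·95 = 160 mm; A_gv = 160 × 16 = 2560 mm².
A_nv = (160 − 1.5·32) × 16 = 1792 mm².
A_nt = (55 − 0.5·32) × 16 = 624 mm².
0.6 F_u A_nv = 430.1 kN; 0.6 F_y A_gv = 384 kN → shear yielding governs the shear term.
R_n = 384 + 1.0 × 400 × 624 / 1000 = 633.6 kN.
Design strength φR_n = 0.75 × 633.6 = 475 kN.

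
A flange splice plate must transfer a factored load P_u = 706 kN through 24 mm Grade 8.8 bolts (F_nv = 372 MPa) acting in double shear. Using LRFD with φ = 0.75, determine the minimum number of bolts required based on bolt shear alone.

3 bolts

A_b = π·24²/4 = 452.4 mm².
Per-bolt design strength φR_n = 0.75 × 372 × 452.4 × 2 / 1000 = 252.4 kN.
n ≥ 706 / 252.4 = 2.797 → use 3 bolts.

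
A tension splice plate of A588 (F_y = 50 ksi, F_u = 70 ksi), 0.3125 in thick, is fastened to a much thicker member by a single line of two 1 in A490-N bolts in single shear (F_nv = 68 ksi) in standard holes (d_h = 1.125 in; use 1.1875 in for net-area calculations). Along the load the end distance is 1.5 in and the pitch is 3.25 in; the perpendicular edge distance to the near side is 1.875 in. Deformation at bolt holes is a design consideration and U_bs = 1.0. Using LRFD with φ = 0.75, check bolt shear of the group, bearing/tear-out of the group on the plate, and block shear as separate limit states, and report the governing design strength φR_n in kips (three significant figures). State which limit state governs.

50.2 kips (block shear governs)

Bolt shear: A_b = π·1²/4 = 0.7854 in²; R_n = 68 × 0.7854 × 2 × 1 = 106.8 kips → 0.75 × 106.8 = 80.1 kips.
Bearing: edge l_c = 0.9375, r_n = 24.61 kips; interior l_c = 2.125, r_n = 52.5 kips; R_n = 24.61 + 1·52.5 = 77.11 kips → 57.8 kips.
Block shear: A_gv = 1.484, A_nv = 0.9277, A_nt = 0.4004 in²; R_n = min(0.6F_uA_nv, 0.6F_yA_gv) + U_bs·F_u·A_nt = 66.99 kips → 50.2 kips.
Block shear governs: 50.2 kips.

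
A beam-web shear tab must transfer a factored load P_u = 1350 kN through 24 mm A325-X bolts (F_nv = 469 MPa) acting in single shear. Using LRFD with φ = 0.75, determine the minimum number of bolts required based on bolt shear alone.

A_b = π·24²/4 = 452.4 mm².
Per-bolt design strength φR_n = 0.75 × 469 × 452.4 × 1 / 1000 = 159.1 kN.
n ≥ 1350 / 159.1 = 8.484 → use 9 bolts.

9 bolts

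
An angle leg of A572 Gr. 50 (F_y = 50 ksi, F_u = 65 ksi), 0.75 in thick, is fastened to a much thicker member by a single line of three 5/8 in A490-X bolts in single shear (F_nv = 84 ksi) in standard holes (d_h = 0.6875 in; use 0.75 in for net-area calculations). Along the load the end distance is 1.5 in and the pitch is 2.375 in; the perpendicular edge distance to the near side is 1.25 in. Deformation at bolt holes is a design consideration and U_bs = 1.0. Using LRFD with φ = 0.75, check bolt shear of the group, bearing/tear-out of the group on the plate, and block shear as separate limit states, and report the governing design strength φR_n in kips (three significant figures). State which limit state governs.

Bolt shear: A_b = π·0.625²/4 = 0.3068 in²; R_n = 84 × 0.3068 × 3 × 1 = 77.31 kips → 0.75 × 77.31 = 58 kips.
Bearing: edge l_c = 1.156, r_n = 67.64 kips; interior l_c = 1.688, r_n = 73.12 kips; R_n = 67.64 + 2·73.12 = 213.9 kips → 160 kips.
Block shear: A_gv = 4.688, A_nv = 3.281, A_nt = 0.6562 in²; R_n = min(0.6F_uA_nv, 0.6F_yA_gv) + U_bs·F_u·A_nt = 170.6 kips → 128 kips.
Bolt shear governs: 58 kips.

58 kips (bolt shear governs)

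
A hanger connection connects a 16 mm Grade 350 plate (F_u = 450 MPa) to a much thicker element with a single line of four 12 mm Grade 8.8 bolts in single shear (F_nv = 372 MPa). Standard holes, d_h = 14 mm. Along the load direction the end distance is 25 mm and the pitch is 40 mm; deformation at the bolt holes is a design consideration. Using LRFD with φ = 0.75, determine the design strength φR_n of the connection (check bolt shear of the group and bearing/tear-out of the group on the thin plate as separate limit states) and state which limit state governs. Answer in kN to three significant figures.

126 kN (bolt shear governs)

Bolt shear: A_b = π·12²/4 = 113.1 mm²; R_n = 372 × 113.1 × 4 × 1 / 1000 = 168.3 kN → 0.75 × 168.3 = 126 kN.
Bearing (1.2 l_c t F_u ≤ 2.4 d t F_u): upper limit = 2.4·12·16·450 / 1000 = 207.4 kN.
  Edge l_c = 25 − 14/2 = 18 → r_n = 155.5 kN; interior l_c = 40 − 14 = 26 → r_n = 207.4 kN.
  R_n,bearing = 1·155.5 + 3·207.4 = 777.6 kN → 0.75 × 777.6 = 583 kN.
Bolt shear governs: 126 kN.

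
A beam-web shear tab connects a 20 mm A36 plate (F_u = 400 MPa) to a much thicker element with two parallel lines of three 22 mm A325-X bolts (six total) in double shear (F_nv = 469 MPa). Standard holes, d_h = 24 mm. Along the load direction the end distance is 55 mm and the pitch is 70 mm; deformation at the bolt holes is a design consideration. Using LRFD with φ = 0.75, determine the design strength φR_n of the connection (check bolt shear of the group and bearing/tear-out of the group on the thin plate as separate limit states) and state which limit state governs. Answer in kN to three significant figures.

Bolt shear: A_b = π·22²/4 = 380.1 mm²; R_n = 469 × 380.1 × 6 × 2 / 1000 = 2139 kN → 0.75 × 2139 = 1600 kN.
Bearing (1.2 l_c t F_u ≤ 2.4 d t F_u): upper limit = 2.4·22·20·400 / 1000 = 422.4 kN.
  Edge l_c = 55 − 24/2 = 43 → r_n = 412.8 kN; interior l_c = 70 − 24 = 46 → r_n = 422.4 kN.
  R_n,bearing = 2·412.8 + 4·422.4 = 2515 kN → 0.75 × 2515 = 1890 kN.
Bolt shear governs: 1600 kN.

1600 kN (bolt shear governs)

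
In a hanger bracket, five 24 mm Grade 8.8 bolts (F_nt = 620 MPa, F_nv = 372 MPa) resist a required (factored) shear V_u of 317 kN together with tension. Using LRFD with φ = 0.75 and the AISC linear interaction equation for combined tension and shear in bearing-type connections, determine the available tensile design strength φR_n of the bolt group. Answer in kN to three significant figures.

839 kN

A_b = π·24²/4 = 452.4 mm²; f_rv = 317 × 1000 / (5 × 452.4) = 140.1 MPa.
F'_nt = 1.3 F_nt − (F_nt / φF_nv) f_rv = 1.3·620 − (620/(0.75·372))·140.1 = 494.6 MPa, capped at F_nt → F'_nt = 494.6 MPa.
R_n = F'_nt · A_b · n = 494.6 × 452.4 × 5 / 1000 = 1119 kN.
Design strength φR_n = 0.75 × 1119 = 839 kN.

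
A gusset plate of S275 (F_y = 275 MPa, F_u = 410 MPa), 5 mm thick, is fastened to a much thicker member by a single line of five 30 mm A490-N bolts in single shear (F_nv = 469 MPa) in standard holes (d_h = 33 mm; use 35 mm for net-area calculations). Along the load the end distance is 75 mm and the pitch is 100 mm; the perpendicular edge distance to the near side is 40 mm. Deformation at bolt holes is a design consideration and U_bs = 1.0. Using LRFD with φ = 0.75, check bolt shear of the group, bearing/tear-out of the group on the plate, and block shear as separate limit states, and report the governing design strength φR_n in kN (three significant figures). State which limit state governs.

Bolt shear: A_b = π·30²/4 = 706.9 mm²; R_n = 469 × 706.9 × 5 × 1 / 1000 = 1658 kN → 0.75 × 1658 = 1240 kN.
Bearing: edge l_c = 58.5, r_n = 143.9 kN; interior l_c = 67, r_n = 147.6 kN; R_n = 143.9 + 4·147.6 = 734.3 kN → 551 kN.
Block shear: A_gv = 2375, A_nv = 1588, A_nt = 112.5 mm²; R_n = min(0.6F_uA_nv, 0.6F_yA_gv) + U_bs·F_u·A_nt = 436.7 kN → 327 kN.
Block shear governs: 327 kN.

327 kN (block shear governs)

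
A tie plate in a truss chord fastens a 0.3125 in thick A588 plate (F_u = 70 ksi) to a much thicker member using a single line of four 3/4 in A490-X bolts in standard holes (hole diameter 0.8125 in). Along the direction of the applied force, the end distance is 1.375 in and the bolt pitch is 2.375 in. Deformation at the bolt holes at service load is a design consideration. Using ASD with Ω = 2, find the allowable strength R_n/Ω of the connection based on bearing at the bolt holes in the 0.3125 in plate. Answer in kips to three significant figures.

71.8 kips

Per bolt r_n = 1.2 l_c t F_u ≤ 2.4 d t F_u; upper limit = 2.4 × 0.75 × 0.3125 × 70 = 39.38 kips.
Edge bolt: l_c = 1.375 − 0.8125/2 = 0.9688 in → 1.2 × 0.9688 × 0.3125 × 70 = 25.43 → r_n = 25.43 kips.
Interior bolts: l_c = 2.375 − 0.8125 = 1.562 in → 1.2 × 1.562 × 0.3125 × 70 = 41.02 → r_n = 39.38 kips.
R_n = 1 × 25.43 + 3 × 39.38 = 143.6 kips.
Allowable strength R_n/Ω = 143.6 / 2 = 71.8 kips.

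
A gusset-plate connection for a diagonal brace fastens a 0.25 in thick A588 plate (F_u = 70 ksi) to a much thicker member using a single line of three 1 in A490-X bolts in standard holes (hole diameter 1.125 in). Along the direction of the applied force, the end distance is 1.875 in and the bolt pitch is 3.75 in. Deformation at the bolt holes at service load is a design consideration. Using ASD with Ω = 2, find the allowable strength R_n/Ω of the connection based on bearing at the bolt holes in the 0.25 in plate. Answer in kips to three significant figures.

Per bolt r_n = 1.2 l_c t F_u ≤ 2.4 d t F_u; upper limit = 2.4 × 1 × 0.25 × 70 = 42 kips.
Edge bolt: l_c = 1.875 − 1.125/2 = 1.312 in → 1.2 × 1.312 × 0.25 × 70 = 27.56 → r_n = 27.56 kips.
Interior bolts: l_c = 3.75 − 1.125 = 2.625 in → 1.2 × 2.625 × 0.25 × 70 = 55.12 → r_n = 42 kips.
R_n = 1 × 27.56 + 2 × 42 = 111.6 kips.
Allowable strength R_n/Ω = 111.6 / 2 = 55.8 kips.

55.8 kips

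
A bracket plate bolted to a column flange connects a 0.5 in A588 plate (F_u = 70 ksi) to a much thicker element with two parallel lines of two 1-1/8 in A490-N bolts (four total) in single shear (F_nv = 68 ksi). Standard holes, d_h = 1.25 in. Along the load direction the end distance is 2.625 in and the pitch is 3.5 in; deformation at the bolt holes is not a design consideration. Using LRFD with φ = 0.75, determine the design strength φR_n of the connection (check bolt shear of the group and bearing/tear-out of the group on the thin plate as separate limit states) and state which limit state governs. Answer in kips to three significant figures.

203 kips (bolt shear governs)

Bolt shear: A_b = π·1.125²/4 = 0.994 in²; R_n = 68 × 0.994 × 4 × 1 = 270.4 kips → 0.75 × 270.4 = 203 kips.
Bearing (1.5 l_c t F_u ≤ 3.0 d t F_u): upper limit = 3.0·1.125·0.5·70 = 118.1 kips.
  Edge l_c = 2.625 − 1.25/2 = 2 → r_n = 105 kips; interior l_c = 3.5 − 1.25 = 2.25 → r_n = 118.1 kips.
  R_n,bearing = 2·105 + 2·118.1 = 446.2 kips → 0.75 × 446.2 = 335 kips.
Bolt shear governs: 203 kips.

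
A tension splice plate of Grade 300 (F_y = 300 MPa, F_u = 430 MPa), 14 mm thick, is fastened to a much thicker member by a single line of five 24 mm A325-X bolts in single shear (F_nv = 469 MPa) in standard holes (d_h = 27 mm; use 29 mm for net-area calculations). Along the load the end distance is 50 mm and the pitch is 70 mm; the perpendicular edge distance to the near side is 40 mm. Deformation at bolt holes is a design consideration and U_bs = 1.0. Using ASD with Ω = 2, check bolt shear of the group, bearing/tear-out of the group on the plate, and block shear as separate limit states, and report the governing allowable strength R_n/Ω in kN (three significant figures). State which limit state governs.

437 kN (block shear governs)

Bolt shear: A_b = π·24²/4 = 452.4 mm²; R_n = 469 × 452.4 × 5 × 1 / 1000 = 1061 kN → 1061 / 2 = 530 kN.
Bearing: edge l_c = 36.5, r_n = 263.7 kN; interior l_c = 43, r_n = 310.6 kN; R_n = 263.7 + 4·310.6 = 1506 kN → 753 kN.
Block shear: A_gv = 4620, A_nv = 2793, A_nt = 357 mm²; R_n = min(0.6F_uA_nv, 0.6F_yA_gv) + U_bs·F_u·A_nt = 874.1 kN → 437 kN.
Block shear governs: 437 kN.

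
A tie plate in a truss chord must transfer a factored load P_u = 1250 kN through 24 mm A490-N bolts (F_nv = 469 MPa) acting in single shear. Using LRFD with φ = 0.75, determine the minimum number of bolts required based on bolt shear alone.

8 bolts

A_b = π·24²/4 = 452.4 mm².
Per-bolt design strength φR_n = 0.75 × 469 × 452.4 × 1 / 1000 = 159.1 kN.
n ≥ 1250 / 159.1 = 7.855 → use 8 bolts.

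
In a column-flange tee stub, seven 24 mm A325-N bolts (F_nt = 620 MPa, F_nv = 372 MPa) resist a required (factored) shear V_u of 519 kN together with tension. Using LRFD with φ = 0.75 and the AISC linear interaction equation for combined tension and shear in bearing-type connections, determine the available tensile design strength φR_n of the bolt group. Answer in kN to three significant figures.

1050 kN

A_b = π·24²/4 = 452.4 mm²; f_rv = 519 × 1000 / (7 × 452.4) = 163.9 MPa.
F'_nt = 1.3 F_nt − (F_nt / φF_nv) f_rv = 1.3·620 − (620/(0.75·372))·163.9 = 441.8 MPa, capped at F_nt → F'_nt = 441.8 MPa.
R_n = F'_nt · A_b · n = 441.8 × 452.4 × 7 / 1000 = 1399 kN.
Design strength φR_n = 0.75 × 1399 = 1050 kN.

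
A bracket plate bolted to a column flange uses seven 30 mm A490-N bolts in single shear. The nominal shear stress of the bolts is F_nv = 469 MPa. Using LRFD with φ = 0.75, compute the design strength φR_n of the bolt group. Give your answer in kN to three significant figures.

A_b = π × 30² / 4 = 706.9 mm².
R_n = F_nv · A_b · n · n_s = 469 × 706.9 × 7 × 1 / 1000 = 2321 kN.
Design strength φR_n = 0.75 × 2321 = 1740 kN.

1740 kN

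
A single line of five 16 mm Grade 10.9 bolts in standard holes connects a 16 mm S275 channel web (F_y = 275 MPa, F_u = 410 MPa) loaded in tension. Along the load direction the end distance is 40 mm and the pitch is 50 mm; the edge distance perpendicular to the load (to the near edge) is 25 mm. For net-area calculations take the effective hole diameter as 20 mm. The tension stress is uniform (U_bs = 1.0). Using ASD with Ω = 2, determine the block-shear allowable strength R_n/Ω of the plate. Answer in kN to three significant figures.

344 kN

Shear plane L_v = 40 + 4·50 = 240 mm; A_gv = 240 × 16 = 3840 mm².
A_nv = (240 − 4.5·20) × 16 = 2400 mm².
A_nt = (25 − 0.5·20) × 16 = 240 mm².
0.6 F_u A_nv = 590.4 kN; 0.6 F_y A_gv = 633.6 kN → shear rupture governs the shear term.
R_n = 590.4 + 1.0 × 410 × 240 / 1000 = 688.8 kN.
Allowable strength R_n/Ω = 688.8 / 2 = 344 kN.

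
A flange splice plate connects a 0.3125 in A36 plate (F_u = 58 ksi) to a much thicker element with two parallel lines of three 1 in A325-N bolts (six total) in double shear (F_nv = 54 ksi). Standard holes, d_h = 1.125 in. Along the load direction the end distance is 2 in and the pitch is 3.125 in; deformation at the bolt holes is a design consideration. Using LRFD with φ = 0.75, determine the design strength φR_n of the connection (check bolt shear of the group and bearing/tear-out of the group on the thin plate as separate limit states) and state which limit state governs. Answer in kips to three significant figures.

177 kips (bearing governs)

Bolt shear: A_b = π·1²/4 = 0.7854 in²; R_n = 54 × 0.7854 × 6 × 2 = 508.9 kips → 0.75 × 508.9 = 382 kips.
Bearing (1.2 l_c t F_u ≤ 2.4 d t F_u): upper limit = 2.4·1·0.3125·58 = 43.5 kips.
  Edge l_c = 2 − 1.125/2 = 1.438 → r_n = 31.27 kips; interior l_c = 3.125 − 1.125 = 2 → r_n = 43.5 kips.
  R_n,bearing = 2·31.27 + 4·43.5 = 236.5 kips → 0.75 × 236.5 = 177 kips.
Bearing governs: 177 kips.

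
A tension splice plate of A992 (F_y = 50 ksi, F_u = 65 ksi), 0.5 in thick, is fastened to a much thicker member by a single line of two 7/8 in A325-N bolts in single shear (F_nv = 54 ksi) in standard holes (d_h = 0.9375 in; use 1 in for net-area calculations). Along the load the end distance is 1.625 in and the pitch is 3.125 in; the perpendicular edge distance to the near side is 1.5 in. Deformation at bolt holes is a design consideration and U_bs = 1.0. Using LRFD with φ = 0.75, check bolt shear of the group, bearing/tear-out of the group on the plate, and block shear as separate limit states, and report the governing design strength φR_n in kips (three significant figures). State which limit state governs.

Bolt shear: A_b = π·0.875²/4 = 0.6013 in²; R_n = 54 × 0.6013 × 2 × 1 = 64.94 kips → 0.75 × 64.94 = 48.7 kips.
Bearing: edge l_c = 1.156, r_n = 45.09 kips; interior l_c = 2.188, r_n = 68.25 kips; R_n = 45.09 + 1·68.25 = 113.3 kips → 85 kips.
Block shear: A_gv = 2.375, A_nv = 1.625, A_nt = 0.5 in²; R_n = min(0.6F_uA_nv, 0.6F_yA_gv) + U_bs·F_u·A_nt = 95.88 kips → 71.9 kips.
Bolt shear governs: 48.7 kips.

48.7 kips (bolt shear governs)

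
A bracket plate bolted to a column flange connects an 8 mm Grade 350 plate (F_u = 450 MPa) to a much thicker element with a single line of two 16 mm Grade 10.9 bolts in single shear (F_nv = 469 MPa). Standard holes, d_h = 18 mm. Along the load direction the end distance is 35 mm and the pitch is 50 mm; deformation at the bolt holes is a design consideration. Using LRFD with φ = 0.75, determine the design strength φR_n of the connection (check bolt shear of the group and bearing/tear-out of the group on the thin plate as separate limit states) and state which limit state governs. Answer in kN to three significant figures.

Bolt shear: A_b = π·16²/4 = 201.1 mm²; R_n = 469 × 201.1 × 2 × 1 / 1000 = 188.6 kN → 0.75 × 188.6 = 141 kN.
Bearing (1.2 l_c t F_u ≤ 2.4 d t F_u): upper limit = 2.4·16·8·450 / 1000 = 138.2 kN.
  Edge l_c = 35 − 18/2 = 26 → r_n = 112.3 kN; interior l_c = 50 − 18 = 32 → r_n = 138.2 kN.
  R_n,bearing = 1·112.3 + 1·138.2 = 250.6 kN → 0.75 × 250.6 = 188 kN.
Bolt shear governs: 141 kN.

141 kN (bolt shear governs)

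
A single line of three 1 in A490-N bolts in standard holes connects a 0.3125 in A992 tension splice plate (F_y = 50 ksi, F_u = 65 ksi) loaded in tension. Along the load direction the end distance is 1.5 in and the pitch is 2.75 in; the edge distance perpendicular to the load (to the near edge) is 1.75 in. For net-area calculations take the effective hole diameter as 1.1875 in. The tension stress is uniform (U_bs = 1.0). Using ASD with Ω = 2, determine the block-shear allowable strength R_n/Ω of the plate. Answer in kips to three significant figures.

Shear plane L_v = 1.5 + 2·2.75 = 7 in; A_gv = 7 × 0.3125 = 2.188 in².
A_nv = (7 − 2.5·1.1875) × 0.3125 = 1.26 in².
A_nt = (1.75 − 0.5·1.1875) × 0.3125 = 0.3613 in².
0.6 F_u A_nv = 49.13 kips; 0.6 F_y A_gv = 65.62 kips → shear rupture governs the shear term.
R_n = 49.13 + 1.0 × 65 × 0.3613 = 72.62 kips.
Allowable strength R_n/Ω = 72.62 / 2 = 36.3 kips.

36.3 kips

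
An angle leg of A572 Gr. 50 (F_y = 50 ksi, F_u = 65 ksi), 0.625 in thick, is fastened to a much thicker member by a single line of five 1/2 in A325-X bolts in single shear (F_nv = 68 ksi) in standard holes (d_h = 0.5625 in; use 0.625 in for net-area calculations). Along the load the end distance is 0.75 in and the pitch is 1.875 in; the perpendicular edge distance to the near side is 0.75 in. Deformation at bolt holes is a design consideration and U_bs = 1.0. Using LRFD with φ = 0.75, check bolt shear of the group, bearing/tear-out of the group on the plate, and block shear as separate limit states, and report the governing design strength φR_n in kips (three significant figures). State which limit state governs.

50.1 kips (bolt shear governs)

Bolt shear: A_b = π·0.5²/4 = 0.1963 in²; R_n = 68 × 0.1963 × 5 × 1 = 66.76 kips → 0.75 × 66.76 = 50.1 kips.
Bearing: edge l_c = 0.4688, r_n = 22.85 kips; interior l_c = 1.312, r_n = 48.75 kips; R_n = 22.85 + 4·48.75 = 217.9 kips → 163 kips.
Block shear: A_gv = 5.156, A_nv = 3.398, A_nt = 0.2734 in²; R_n = min(0.6F_uA_nv, 0.6F_yA_gv) + U_bs·F_u·A_nt = 150.3 kips → 113 kips.
Bolt shear governs: 50.1 kips.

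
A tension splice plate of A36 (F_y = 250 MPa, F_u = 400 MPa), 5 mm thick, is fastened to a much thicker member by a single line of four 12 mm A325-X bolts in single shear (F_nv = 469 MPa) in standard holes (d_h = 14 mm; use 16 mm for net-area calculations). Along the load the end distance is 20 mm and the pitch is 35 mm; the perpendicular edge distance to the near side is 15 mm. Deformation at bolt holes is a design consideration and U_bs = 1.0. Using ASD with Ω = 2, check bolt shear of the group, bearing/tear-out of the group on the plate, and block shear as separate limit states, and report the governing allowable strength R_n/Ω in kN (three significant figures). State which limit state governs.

48.4 kN (block shear governs)

Bolt shear: A_b = π·12²/4 = 113.1 mm²; R_n = 469 × 113.1 × 4 × 1 / 1000 = 212.2 kN → 212.2 / 2 = 106 kN.
Bearing: edge l_c = 13, r_n = 31.2 kN; interior l_c = 21, r_n = 50.4 kN; R_n = 31.2 + 3·50.4 = 182.4 kN → 91.2 kN.
Block shear: A_gv = 625, A_nv = 345, A_nt = 35 mm²; R_n = min(0.6F_uA_nv, 0.6F_yA_gv) + U_bs·F_u·A_nt = 96.8 kN → 48.4 kN.
Block shear governs: 48.4 kN.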